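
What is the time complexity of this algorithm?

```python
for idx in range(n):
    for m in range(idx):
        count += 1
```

Time complexity: O(n^2).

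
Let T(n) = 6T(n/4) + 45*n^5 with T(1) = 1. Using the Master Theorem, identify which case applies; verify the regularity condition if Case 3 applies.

a=6, b=4, f(n)=45*n^5.
log_4(6) = 1.292 < 5.
f(n) = Omega(n^(1.292+epsilon)) for some epsilon > 0, so Case 3 is the candidate.
Regularity: a*f(n/b) = 6*45*(n/4)^5 = (6/1024)*45*n^5 <= c*f(n) with c = 6/1024 < 1. Satisfied.
Case 3: T(n) = Theta(n^5).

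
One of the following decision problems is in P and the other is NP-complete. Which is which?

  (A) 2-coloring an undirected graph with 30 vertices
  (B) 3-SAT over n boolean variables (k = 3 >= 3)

(A) is P: 2-coloring is bipartiteness testing via BFS, O(V+E).
(B) is NP-complete: 3-SAT is NP-complete (Cook-Levin); k-SAT for k>=3 reduces from 3-SAT.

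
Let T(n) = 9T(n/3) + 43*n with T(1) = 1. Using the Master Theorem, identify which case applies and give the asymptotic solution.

a=9, b=3, f(n)=43*n.
log_3(9) = 2 > 1.
Since f(n) = O(n^1) is polynomially smaller than n^2, Case 1 applies.
T(n) = Theta(n^2).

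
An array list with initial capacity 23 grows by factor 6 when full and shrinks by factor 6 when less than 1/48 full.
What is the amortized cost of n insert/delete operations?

Using potential function Phi = |6*size - capacity|. Resizing costs are offset by potential release. Amortized O(1) per operation.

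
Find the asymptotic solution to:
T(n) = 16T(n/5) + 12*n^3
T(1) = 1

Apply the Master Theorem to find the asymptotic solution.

a=16, b=5, f(n)=12*n^3. log_5(16) = 1.723 < 3. Case 3: T(n) = O(n^3).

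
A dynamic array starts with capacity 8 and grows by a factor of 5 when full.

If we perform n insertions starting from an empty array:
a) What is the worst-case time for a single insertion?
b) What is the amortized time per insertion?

(a) Worst-case single insertion: O(n) -- when the array is full at capacity c, the resize copies all c elements, and c can be Theta(n).
(b) Resizes happen at sizes 8, 40, 200, ... Total copy cost for n insertions: 8 + 40 + ... = O(n) (geometric series with ratio 1/5). Amortized cost per insertion: O(n)/n = O(1).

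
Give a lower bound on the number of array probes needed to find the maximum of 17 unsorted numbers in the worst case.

Adversary: any unprobed cell could hold a value larger than everything seen so far. If fewer than 17 cells are probed, the adversary places the max in an unprobed cell. So all 17 cells must be examined; together with 17-1 comparisons this is tight.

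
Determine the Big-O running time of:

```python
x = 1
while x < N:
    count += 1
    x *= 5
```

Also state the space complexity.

Time complexity: O(log n).
Space complexity: O(1).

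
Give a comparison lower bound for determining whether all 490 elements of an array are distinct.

In the algebraic decision-tree model, the YES region for element distinctness on 490 elements has 490! connected components (one per ordering). Ben-Or's theorem then gives a lower bound of Omega(log(n!)) = Omega(n log n).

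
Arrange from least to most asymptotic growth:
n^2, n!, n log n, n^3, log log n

Ordered by growth rate: log log n < n log n < n^2 < n^3 < n!.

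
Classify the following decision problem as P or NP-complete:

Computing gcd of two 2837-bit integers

This problem is in P: the Euclidean algorithm runs in polynomial time in the bit-length.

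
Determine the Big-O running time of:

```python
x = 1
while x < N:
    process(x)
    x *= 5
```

Time complexity: O(log n).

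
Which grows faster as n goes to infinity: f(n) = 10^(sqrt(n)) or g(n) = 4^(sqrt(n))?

f(n) = 10^(sqrt(n)) grows faster: ratio is (10/4)^(sqrt(n)) -> infinity since 10/4 > 1.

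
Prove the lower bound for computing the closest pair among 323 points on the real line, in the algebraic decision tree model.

Reduction from element distinctness: given 323 reals, the closest-pair distance is 0 iff two are equal. Element distinctness has an Omega(n log n) lower bound in the algebraic decision tree model (Ben-Or). Therefore closest pair on a line also requires Omega(n log n). Sorting then a linear scan achieves this.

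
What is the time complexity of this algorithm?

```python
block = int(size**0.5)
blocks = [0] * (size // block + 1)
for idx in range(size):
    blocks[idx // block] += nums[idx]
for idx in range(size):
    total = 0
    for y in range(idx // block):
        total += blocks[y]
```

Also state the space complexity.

Time complexity: O(n * sqrt(n)).
Space complexity: O(sqrt(n)).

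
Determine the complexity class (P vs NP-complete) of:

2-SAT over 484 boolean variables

This problem is in P: 2-SAT is solvable in linear time via implication-graph SCCs.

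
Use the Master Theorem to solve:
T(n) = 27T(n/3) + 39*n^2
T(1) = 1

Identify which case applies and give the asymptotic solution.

a=27, b=3, f(n)=39*n^2.
log_3(27) = 3 > 2.
Since f(n) = O(n^2) is polynomially smaller than n^3, Case 1 applies.
T(n) = Theta(n^3).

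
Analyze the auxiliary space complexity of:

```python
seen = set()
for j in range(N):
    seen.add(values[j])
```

Space complexity: O(n).
Auxiliary storage grows linearly with the input size n in the worst case.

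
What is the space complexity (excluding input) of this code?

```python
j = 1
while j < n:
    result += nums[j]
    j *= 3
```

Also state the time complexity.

Space complexity: O(1).
Only a constant amount of auxiliary storage is used; nothing grows with n.
Time complexity: O(log n).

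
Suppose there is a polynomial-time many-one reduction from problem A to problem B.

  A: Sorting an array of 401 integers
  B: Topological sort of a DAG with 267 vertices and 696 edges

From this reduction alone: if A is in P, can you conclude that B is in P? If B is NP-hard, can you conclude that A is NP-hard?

A poly-time reduction A <=_p B transfers tractability DOWN (B easy => A easy) and hardness UP (A hard => B hard), not the reverse.
From A in P, the reduction alone does NOT give B in P: any problem in P trivially reduces to SAT, yet SAT is not known to be in P.
From B NP-hard, the reduction alone does NOT give A NP-hard: again, easy problems reduce to hard ones.
(Here in fact A is P and B is P.)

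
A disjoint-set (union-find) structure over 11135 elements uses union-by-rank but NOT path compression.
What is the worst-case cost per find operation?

Union-by-rank alone keeps every tree's height <= log_2(11135) ~= 13.4. Each find traverses from a node to its root, costing O(height) = O(log n). Without path compression this bound is tight.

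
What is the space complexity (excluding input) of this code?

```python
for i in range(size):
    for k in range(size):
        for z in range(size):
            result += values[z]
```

Space complexity: O(1).
Only a constant amount of auxiliary storage is used; nothing grows with n.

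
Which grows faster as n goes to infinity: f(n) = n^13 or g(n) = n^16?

g(n) = n^16 grows faster: n^16/n^13 = n^3 -> infinity.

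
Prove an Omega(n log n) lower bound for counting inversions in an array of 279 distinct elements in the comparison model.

Decision-tree argument: at any leaf, the comparisons made (with transitivity) must totally order all 279 elements -- otherwise some pair (i,j) is unordered, and an adversary can present two inputs agreeing on every comparison made but with that pair flipped, changing the inversion count by 1, so the leaf's output is wrong on one of them. Hence the tree has >= 279! leaves and height >= log_2(279!) = Omega(n log n). Modified merge sort achieves O(n log n).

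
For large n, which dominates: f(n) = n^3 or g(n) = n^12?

g(n) = n^12 grows faster: n^12/n^3 = n^9 -> infinity.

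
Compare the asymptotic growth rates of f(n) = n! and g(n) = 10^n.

f(n) = n! grows faster: n!/10^n -> infinity by Stirling.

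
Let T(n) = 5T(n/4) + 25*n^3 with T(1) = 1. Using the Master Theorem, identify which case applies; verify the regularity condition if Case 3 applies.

a=5, b=4, f(n)=25*n^3.
log_4(5) = 1.161 < 3.
f(n) = Omega(n^(1.161+epsilon)) for some epsilon > 0, so Case 3 is the candidate.
Regularity: a*f(n/b) = 5*25*(n/4)^3 = (5/64)*25*n^3 <= c*f(n) with c = 5/64 < 1. Satisfied.
Case 3: T(n) = Theta(n^3).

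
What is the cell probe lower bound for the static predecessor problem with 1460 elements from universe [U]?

The Patrascu-Thorup lower bound shows any data structure on n = 1460 elements using O(n * polylog(n)) space requires Omega(log log U) query time. van Emde Boas trees achieve O(log log U) with O(U) space.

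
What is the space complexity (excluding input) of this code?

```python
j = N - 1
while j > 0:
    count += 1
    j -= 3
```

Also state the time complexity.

Space complexity: O(1).
Only a constant amount of auxiliary storage is used; nothing grows with n.
Time complexity: O(n).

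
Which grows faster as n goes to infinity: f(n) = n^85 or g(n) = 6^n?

g(n) = 6^n grows faster: any exponential with base > 1 dominates every polynomial.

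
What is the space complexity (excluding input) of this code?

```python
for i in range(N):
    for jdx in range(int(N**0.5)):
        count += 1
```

Space complexity: O(1).
Only a constant amount of auxiliary storage is used; nothing grows with n.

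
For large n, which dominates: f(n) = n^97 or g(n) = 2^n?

g(n) = 2^n grows faster: any exponential with base > 1 dominates every polynomial.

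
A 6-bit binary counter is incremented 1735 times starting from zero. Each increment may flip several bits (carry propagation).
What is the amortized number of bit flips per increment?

Bit i flips on every 2^i-th increment, so over 1735 increments bit i flips floor(1735/2^i) times. Summing over i: total flips < 2 * 1735. Amortized: < 2 = O(1) per increment.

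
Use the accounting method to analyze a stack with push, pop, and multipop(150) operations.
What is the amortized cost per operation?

Assign 2 credits per push (1 for the push, 1 saved for a future pop). Each pop or element popped by multipop(150) uses 1 saved credit. Total credits never go negative, so amortized cost is O(1).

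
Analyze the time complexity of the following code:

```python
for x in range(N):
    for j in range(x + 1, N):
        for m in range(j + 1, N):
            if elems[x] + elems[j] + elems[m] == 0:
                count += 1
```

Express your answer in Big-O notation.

Time complexity: O(n^3).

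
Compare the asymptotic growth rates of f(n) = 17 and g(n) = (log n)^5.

g(n) = (log n)^5 grows faster: any unbounded function dominates a constant.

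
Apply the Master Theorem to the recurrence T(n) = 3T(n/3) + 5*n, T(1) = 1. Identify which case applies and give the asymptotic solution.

a=3, b=3, f(n)=5*n.
log_3(3) = 1, so n^(log_b(a)) = n.
f(n) = Theta(n), so Case 2 applies.
T(n) = Theta(n log n).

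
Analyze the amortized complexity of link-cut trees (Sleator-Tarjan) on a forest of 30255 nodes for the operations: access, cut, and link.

Link-cut trees represent the forest using splay trees over preferred paths. With potential Phi = sum over nodes of log(size of virtual subtree), each access on 30255 nodes is O(log 30255) = O(log n) amortized by the splay-tree access lemma. Cut and link are O(1) plus one access.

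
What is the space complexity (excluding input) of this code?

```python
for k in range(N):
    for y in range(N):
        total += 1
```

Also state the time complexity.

Space complexity: O(1).
Only a constant amount of auxiliary storage is used; nothing grows with n.
Time complexity: O(n^2).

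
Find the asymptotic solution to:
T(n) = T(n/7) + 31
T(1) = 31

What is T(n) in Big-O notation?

Each step divides n by 7 and adds 31. After log_7(n) steps, T(n) = O(log n).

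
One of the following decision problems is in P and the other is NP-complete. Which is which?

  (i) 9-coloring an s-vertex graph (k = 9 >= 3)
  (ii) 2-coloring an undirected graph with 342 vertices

(i) is NP-complete: graph k-coloring for k>=3 is NP-complete by reduction from 3-SAT.
(ii) is P: 2-coloring is bipartiteness testing via BFS, O(V+E).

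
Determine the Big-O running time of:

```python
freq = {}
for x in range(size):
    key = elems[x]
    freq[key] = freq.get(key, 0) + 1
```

Time complexity: O(n).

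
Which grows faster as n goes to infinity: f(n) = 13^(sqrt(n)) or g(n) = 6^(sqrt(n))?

f(n) = 13^(sqrt(n)) grows faster: ratio is (13/6)^(sqrt(n)) -> infinity since 13/6 > 1.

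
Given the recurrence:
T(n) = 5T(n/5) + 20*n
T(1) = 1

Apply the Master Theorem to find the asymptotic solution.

a=5, b=5, f(n)=20*n. log_5(5) = 1. Case 2: T(n) = O(n log n).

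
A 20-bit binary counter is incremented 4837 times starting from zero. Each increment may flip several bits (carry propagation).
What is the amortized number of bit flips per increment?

Bit i flips on every 2^i-th increment, so over 4837 increments bit i flips floor(4837/2^i) times. Summing over i: total flips < 2 * 4837. Amortized: < 2 = O(1) per increment.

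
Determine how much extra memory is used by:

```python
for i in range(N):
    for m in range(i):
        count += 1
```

Space complexity: O(1).
Only a constant amount of auxiliary storage is used; nothing grows with n.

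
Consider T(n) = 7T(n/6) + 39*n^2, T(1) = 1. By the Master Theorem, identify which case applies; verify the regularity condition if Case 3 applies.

a=7, b=6, f(n)=39*n^2.
log_6(7) = 1.086 < 2.
f(n) = Omega(n^(1.086+epsilon)) for some epsilon > 0, so Case 3 is the candidate.
Regularity: a*f(n/b) = 7*39*(n/6)^2 = (7/36)*39*n^2 <= c*f(n) with c = 7/36 < 1. Satisfied.
Case 3: T(n) = Theta(n^2).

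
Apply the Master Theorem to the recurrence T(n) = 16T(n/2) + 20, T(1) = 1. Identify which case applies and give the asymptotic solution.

a=16, b=2, f(n)=20.
log_2(16) = 4 > 0.
Since f(n) = O(n^0) is polynomially smaller than n^4, Case 1 applies.
T(n) = Theta(n^4).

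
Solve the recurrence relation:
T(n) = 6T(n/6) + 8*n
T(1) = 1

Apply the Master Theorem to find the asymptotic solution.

a=6, b=6, f(n)=8*n. log_6(6) = 1. Case 2: T(n) = O(n log n).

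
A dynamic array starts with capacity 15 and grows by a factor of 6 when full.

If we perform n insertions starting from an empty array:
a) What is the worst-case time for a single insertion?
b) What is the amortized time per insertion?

(a) Worst-case single insertion: O(n) -- when the array is full at capacity c, the resize copies all c elements, and c can be Theta(n).
(b) Resizes happen at sizes 15, 90, 540, ... Total copy cost for n insertions: 15 + 90 + ... = O(n) (geometric series with ratio 1/6). Amortized cost per insertion: O(n)/n = O(1).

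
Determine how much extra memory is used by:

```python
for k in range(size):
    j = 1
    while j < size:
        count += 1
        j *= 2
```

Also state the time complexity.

Space complexity: O(1).
Only a constant amount of auxiliary storage is used; nothing grows with n.
Time complexity: O(n log n).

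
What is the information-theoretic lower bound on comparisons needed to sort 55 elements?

There are 55! = 12696403353658275925965100847566516959580321051449436762275840000000000000 possible orderings. Each comparison gives 1 bit. We need at least ceil(log_2(12696403353658275925965100847566516959580321051449436762275840000000000000)) = 243 comparisons.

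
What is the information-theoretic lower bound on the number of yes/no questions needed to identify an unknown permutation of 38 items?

There are 38! = 523022617466601111760007224100074291200000000 permutations. Each yes/no question gives at most 1 bit, so at least ceil(log_2(523022617466601111760007224100074291200000000)) = 149 questions are needed.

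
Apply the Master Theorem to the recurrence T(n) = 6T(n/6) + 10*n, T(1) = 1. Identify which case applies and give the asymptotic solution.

a=6, b=6, f(n)=10*n.
log_6(6) = 1, so n^(log_b(a)) = n.
f(n) = Theta(n), so Case 2 applies.
T(n) = Theta(n log n).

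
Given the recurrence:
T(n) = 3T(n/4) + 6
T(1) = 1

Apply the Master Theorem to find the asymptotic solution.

a=3, b=4, f(n)=6. log_4(3) = 0.7925. Case 1 of Master Theorem: T(n) = O(n^0.7925).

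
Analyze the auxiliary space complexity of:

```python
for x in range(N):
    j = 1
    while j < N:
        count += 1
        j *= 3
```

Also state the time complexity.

Space complexity: O(1).
Only a constant amount of auxiliary storage is used; nothing grows with n.
Time complexity: O(n log n).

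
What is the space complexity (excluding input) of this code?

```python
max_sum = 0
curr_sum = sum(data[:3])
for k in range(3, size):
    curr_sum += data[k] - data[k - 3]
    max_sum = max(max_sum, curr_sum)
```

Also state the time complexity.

Space complexity: O(1).
Only a constant amount of auxiliary storage is used; nothing grows with n.
Time complexity: O(n).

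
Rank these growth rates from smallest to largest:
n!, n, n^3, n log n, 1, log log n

Ordered by growth rate: 1 < log log n < n < n log n < n^3 < n!.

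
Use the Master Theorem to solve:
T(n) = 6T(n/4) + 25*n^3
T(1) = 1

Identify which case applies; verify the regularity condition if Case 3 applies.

a=6, b=4, f(n)=25*n^3.
log_4(6) = 1.292 < 3.
f(n) = Omega(n^(1.292+epsilon)) for some epsilon > 0, so Case 3 is the candidate.
Regularity: a*f(n/b) = 6*25*(n/4)^3 = (6/64)*25*n^3 <= c*f(n) with c = 6/64 < 1. Satisfied.
Case 3: T(n) = Theta(n^3).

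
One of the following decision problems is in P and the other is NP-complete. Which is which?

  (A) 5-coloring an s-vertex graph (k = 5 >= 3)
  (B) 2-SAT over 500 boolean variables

(A) is NP-complete: graph k-coloring for k>=3 is NP-complete by reduction from 3-SAT.
(B) is P: 2-SAT is solvable in linear time via implication-graph SCCs.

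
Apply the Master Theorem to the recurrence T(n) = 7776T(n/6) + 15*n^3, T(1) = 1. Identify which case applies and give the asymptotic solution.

a=7776, b=6, f(n)=15*n^3.
log_6(7776) = 5 > 3.
Since f(n) = O(n^3) is polynomially smaller than n^5, Case 1 applies.
T(n) = Theta(n^5).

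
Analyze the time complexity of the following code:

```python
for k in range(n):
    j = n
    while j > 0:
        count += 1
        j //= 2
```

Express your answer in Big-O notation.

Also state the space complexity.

Time complexity: O(n log n).
Space complexity: O(1).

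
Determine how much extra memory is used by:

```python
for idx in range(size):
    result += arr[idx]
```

Space complexity: O(1).
Only a constant amount of auxiliary storage is used; nothing grows with n.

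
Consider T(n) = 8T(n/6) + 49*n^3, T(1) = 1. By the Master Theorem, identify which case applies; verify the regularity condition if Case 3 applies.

a=8, b=6, f(n)=49*n^3.
log_6(8) = 1.161 < 3.
f(n) = Omega(n^(1.161+epsilon)) for some epsilon > 0, so Case 3 is the candidate.
Regularity: a*f(n/b) = 8*49*(n/6)^3 = (8/216)*49*n^3 <= c*f(n) with c = 8/216 < 1. Satisfied.
Case 3: T(n) = Theta(n^3).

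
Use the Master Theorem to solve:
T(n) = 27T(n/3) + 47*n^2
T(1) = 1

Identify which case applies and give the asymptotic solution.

a=27, b=3, f(n)=47*n^2.
log_3(27) = 3 > 2.
Since f(n) = O(n^2) is polynomially smaller than n^3, Case 1 applies.
T(n) = Theta(n^3).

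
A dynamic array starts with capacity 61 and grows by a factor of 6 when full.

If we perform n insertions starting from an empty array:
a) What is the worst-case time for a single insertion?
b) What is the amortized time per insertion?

(a) Worst-case single insertion: O(n) -- when the array is full at capacity c, the resize copies all c elements, and c can be Theta(n).
(b) Resizes happen at sizes 61, 366, 2196, ... Total copy cost for n insertions: 61 + 366 + ... = O(n) (geometric series with ratio 1/6). Amortized cost per insertion: O(n)/n = O(1).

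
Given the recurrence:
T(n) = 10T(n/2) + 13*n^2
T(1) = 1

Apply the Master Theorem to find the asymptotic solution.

a=10, b=2, f(n)=13*n^2. log_2(10) = 3.322. Case 1 of Master Theorem: T(n) = O(n^3.322).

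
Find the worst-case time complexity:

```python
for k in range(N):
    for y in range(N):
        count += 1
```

Time complexity: O(n^2).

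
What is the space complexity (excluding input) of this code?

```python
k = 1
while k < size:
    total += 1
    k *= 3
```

Space complexity: O(1).
Only a constant amount of auxiliary storage is used; nothing grows with n.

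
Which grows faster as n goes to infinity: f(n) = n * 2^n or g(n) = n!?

g(n) = n! grows faster: by Stirling n! ~ (n/e)^n sqrt(2*pi*n); (n/e)^n eventually dominates n * 2^n.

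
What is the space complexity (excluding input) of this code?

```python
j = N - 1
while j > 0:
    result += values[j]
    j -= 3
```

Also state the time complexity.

Space complexity: O(1).
Only a constant amount of auxiliary storage is used; nothing grows with n.
Time complexity: O(n).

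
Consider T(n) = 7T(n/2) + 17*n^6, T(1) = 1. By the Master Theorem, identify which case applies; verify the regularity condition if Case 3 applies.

a=7, b=2, f(n)=17*n^6.
log_2(7) = 2.807 < 6.
f(n) = Omega(n^(2.807+epsilon)) for some epsilon > 0, so Case 3 is the candidate.
Regularity: a*f(n/b) = 7*17*(n/2)^6 = (7/64)*17*n^6 <= c*f(n) with c = 7/64 < 1. Satisfied.
Case 3: T(n) = Theta(n^6).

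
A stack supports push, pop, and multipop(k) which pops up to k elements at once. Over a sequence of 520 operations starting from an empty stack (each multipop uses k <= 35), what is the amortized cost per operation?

Each element is pushed exactly once and popped at most once (whether by pop or as part of a multipop). So the total number of individual pops over the whole sequence is at most the number of pushes, which is at most 520. Total work <= 2 * 520, hence O(1) amortized per operation.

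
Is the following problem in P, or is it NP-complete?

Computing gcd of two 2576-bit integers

This problem is in P: the Euclidean algorithm runs in polynomial time in the bit-length.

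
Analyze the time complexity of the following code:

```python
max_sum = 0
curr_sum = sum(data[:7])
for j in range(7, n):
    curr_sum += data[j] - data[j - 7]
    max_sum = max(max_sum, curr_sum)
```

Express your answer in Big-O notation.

Time complexity: O(n).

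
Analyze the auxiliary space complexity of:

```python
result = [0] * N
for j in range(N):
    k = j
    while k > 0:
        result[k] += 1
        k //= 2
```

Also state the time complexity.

Space complexity: O(n).
Auxiliary storage grows linearly with the input size n in the worst case.
Time complexity: O(n log n).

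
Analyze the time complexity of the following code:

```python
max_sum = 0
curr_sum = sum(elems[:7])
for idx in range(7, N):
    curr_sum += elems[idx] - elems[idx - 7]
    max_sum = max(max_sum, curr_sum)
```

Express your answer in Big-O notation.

Time complexity: O(n).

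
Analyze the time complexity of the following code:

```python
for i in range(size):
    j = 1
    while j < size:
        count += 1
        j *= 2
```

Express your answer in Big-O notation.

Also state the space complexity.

Time complexity: O(n log n).
Space complexity: O(1).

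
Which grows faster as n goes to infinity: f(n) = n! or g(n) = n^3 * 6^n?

f(n) = n! grows faster: by Stirling n! ~ (n/e)^n sqrt(2*pi*n); (n/e)^n eventually dominates n^3 * 6^n.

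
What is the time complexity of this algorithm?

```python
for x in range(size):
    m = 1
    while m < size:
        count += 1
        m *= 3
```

Time complexity: O(n log n).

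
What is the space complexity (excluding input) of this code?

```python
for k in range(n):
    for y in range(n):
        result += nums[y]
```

Space complexity: O(1).
Only a constant amount of auxiliary storage is used; nothing grows with n.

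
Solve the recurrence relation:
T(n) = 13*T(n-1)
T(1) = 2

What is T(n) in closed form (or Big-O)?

Each step multiplies by 13. T(n) = T(1)*13^(n-1) = 2*13^(n-1).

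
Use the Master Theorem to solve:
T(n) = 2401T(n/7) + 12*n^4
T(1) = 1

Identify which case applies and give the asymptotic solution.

a=2401, b=7, f(n)=12*n^4.
log_7(2401) = 4, so n^(log_b(a)) = n^4.
f(n) = Theta(n^4), so Case 2 applies.
T(n) = Theta(n^4 log n).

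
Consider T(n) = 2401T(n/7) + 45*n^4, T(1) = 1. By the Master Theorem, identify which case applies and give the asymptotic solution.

a=2401, b=7, f(n)=45*n^4.
log_7(2401) = 4, so n^(log_b(a)) = n^4.
f(n) = Theta(n^4), so Case 2 applies.
T(n) = Theta(n^4 log n).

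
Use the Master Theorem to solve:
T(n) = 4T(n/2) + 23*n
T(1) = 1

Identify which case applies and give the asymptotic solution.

a=4, b=2, f(n)=23*n.
log_2(4) = 2 > 1.
Since f(n) = O(n^1) is polynomially smaller than n^2, Case 1 applies.
T(n) = Theta(n^2).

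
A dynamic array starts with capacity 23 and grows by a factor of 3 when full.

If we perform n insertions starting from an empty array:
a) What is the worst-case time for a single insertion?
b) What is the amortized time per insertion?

(a) Worst-case single insertion: O(n) -- when the array is full at capacity c, the resize copies all c elements, and c can be Theta(n).
(b) Resizes happen at sizes 23, 69, 207, ... Total copy cost for n insertions: 23 + 69 + ... = O(n) (geometric series with ratio 1/3). Amortized cost per insertion: O(n)/n = O(1).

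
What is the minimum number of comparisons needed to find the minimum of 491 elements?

Finding the minimum requires 490 comparisons, identical reasoning to finding the maximum. Each comparison eliminates one candidate.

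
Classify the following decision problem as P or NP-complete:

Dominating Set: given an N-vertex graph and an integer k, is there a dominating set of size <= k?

This problem is NP-complete: reduces from Set Cover (with k part of the input).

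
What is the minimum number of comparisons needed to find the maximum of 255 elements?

Finding the maximum requires 254 comparisons. Each comparison eliminates exactly one candidate. With 255 candidates, we need 254 eliminations.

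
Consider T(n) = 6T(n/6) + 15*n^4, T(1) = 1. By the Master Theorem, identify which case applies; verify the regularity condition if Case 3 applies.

a=6, b=6, f(n)=15*n^4.
log_6(6) = 1 < 4.
f(n) = Omega(n^(1+epsilon)) for some epsilon > 0, so Case 3 is the candidate.
Regularity: a*f(n/b) = 6*15*(n/6)^4 = (6/1296)*15*n^4 <= c*f(n) with c = 6/1296 < 1. Satisfied.
Case 3: T(n) = Theta(n^4).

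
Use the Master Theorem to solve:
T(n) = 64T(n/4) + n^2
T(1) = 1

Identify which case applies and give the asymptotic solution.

a=64, b=4, f(n)=n^2.
log_4(64) = 3 > 2.
Since f(n) = O(n^2) is polynomially smaller than n^3, Case 1 applies.
T(n) = Theta(n^3).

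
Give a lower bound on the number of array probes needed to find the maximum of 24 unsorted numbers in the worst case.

Adversary: any unprobed cell could hold a value larger than everything seen so far. If fewer than 24 cells are probed, the adversary places the max in an unprobed cell. So all 24 cells must be examined; together with 24-1 comparisons this is tight.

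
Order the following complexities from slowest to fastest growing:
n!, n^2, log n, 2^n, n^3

Ordered by growth rate: log n < n^2 < n^3 < 2^n < n!.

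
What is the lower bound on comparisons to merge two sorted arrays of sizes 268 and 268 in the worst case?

Adversary: with |268 - 268| <= 1 the inputs can be fully interleaved so that every adjacent pair in the merged output comes from different arrays. Then each of the 535 adjacent pairs must be directly compared, or the algorithm cannot determine their relative order. Standard merge meets this bound.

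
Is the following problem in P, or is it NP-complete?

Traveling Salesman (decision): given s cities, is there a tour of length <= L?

This problem is NP-complete: reduces from Hamiltonian Cycle.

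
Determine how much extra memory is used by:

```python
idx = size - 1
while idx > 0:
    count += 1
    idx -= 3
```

Space complexity: O(1).
Only a constant amount of auxiliary storage is used; nothing grows with n.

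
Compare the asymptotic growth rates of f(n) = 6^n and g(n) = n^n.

g(n) = n^n grows faster: n^n / 6^n = (n/6)^n -> infinity once n > 6.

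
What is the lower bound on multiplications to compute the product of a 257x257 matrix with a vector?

A 257x257 matrix-vector product has 257 inner products of length 257. Output depends on all 257^2 = 66049 matrix entries. At least 66049 multiplications needed.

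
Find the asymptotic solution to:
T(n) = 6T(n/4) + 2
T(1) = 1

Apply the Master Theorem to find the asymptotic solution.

a=6, b=4, f(n)=2. log_4(6) = 1.292. Case 1 of Master Theorem: T(n) = O(n^1.292).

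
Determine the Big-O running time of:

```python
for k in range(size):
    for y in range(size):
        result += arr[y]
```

Time complexity: O(n^2).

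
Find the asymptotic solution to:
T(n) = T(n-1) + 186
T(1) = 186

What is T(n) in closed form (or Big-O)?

Unrolling: T(n) = T(n-1) + 186 = T(n-2) + 2*186 = ... = T(1) + (n-1)*186 = 186 + (n-1)*186 = 186n.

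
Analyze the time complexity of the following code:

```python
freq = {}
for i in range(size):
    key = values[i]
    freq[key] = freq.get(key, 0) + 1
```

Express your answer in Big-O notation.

Time complexity: O(n).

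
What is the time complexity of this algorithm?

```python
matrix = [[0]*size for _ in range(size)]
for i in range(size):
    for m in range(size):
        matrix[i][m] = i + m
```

Time complexity: O(n^2).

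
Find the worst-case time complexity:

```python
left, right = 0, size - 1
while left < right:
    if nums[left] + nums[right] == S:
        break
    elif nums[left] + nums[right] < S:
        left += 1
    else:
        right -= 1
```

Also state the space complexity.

Time complexity: O(n).
Space complexity: O(1).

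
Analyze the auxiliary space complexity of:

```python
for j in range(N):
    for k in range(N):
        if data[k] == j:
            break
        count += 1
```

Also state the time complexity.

Space complexity: O(1).
Only a constant amount of auxiliary storage is used; nothing grows with n.
Time complexity: O(n^2).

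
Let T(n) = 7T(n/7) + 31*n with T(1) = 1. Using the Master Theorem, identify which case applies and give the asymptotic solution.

a=7, b=7, f(n)=31*n.
log_7(7) = 1, so n^(log_b(a)) = n.
f(n) = Theta(n), so Case 2 applies.
T(n) = Theta(n log n).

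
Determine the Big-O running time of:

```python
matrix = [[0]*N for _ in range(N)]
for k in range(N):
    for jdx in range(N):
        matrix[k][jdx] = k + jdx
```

Time complexity: O(n^2).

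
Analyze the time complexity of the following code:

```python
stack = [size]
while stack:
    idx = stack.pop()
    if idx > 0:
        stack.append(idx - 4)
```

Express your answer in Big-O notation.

Time complexity: O(n).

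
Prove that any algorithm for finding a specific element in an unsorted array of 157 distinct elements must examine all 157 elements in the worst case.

Adversary argument: if the algorithm examines fewer than 157 elements, the adversary places the target in an unexamined position. The algorithm cannot distinguish 'not present' from 'in unexamined position'.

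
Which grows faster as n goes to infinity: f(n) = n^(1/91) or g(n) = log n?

f(n) = n^(1/91) grows faster: any positive power of n dominates log n.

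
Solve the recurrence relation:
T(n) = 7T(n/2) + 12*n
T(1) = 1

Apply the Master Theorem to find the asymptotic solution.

a=7, b=2, f(n)=12*n. log_2(7) = 2.807. Case 1 of Master Theorem: T(n) = O(n^2.807).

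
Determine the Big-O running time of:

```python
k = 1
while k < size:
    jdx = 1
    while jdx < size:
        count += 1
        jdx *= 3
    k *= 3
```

Time complexity: O(log^2 n).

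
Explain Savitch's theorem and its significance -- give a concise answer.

Savitch's theorem states that NSPACE(f(n)) is contained in DSPACE(f(n)^2) for f(n) >= log n. In particular, NPSPACE = PSPACE, meaning nondeterminism does not significantly help for space-bounded computation. This contrasts with time, where we do not know if P = NP.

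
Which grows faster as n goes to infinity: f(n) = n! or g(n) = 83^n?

f(n) = n! grows faster: n!/83^n -> infinity by Stirling.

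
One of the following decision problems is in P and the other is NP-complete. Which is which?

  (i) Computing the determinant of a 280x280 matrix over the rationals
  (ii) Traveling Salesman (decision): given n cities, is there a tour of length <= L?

(i) is P: Gaussian elimination runs in O(n^3).
(ii) is NP-complete: reduces from Hamiltonian Cycle.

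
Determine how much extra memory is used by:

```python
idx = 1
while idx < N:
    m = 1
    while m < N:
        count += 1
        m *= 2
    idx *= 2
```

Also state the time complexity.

Space complexity: O(1).
Only a constant amount of auxiliary storage is used; nothing grows with n.
Time complexity: O(log^2 n).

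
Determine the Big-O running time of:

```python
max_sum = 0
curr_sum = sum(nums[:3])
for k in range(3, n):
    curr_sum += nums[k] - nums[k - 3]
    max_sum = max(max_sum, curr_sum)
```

Time complexity: O(n).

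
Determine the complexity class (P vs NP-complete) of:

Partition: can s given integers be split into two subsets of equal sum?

This problem is NP-complete: Subset Sum reduces to it (one of Karp's 21 NP-complete problems).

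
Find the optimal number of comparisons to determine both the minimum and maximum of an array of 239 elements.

Naive approach: 476 comparisons (238 for max + 238 for min).
Optimal: Compare elements in pairs first (floor(n/2) = 119 comparisons), then find max among winners and min among losers (119 comparisons each).
Total: ceil(3n/2) - 2 = 357 comparisons. An adversary argument shows this is also a lower bound.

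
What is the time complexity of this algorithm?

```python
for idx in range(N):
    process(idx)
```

Time complexity: O(n).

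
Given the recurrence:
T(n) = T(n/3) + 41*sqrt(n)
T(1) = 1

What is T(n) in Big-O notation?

Each level contributes sqrt(n/3^k). Geometric series with ratio 1/sqrt(3) < 1 sums to O(sqrt(n)).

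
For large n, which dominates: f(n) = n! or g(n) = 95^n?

f(n) = n! grows faster: n!/95^n -> infinity by Stirling.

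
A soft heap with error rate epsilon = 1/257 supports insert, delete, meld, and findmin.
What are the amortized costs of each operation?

Soft heaps (Chazelle) allow up to an epsilon = 1/257 fraction of elements to have corrupted (raised) keys. Insert is O(log(1/epsilon)) = O(log 257) amortized -- the structure maintains heap-ordered binary trees of rank bounded by O(log(1/epsilon)). Meld concatenates root lists: O(1) amortized. Delete and findmin are O(1) amortized.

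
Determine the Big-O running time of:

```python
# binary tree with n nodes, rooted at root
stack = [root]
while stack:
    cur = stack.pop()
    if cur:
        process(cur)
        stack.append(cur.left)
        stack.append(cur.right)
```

Time complexity: O(n).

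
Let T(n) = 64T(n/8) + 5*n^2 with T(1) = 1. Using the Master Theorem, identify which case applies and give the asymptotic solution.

a=64, b=8, f(n)=5*n^2.
log_8(64) = 2, so n^(log_b(a)) = n^2.
f(n) = Theta(n^2), so Case 2 applies.
T(n) = Theta(n^2 log n).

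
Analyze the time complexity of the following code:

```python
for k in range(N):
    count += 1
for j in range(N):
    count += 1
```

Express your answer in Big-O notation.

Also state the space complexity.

Time complexity: O(n).
Space complexity: O(1).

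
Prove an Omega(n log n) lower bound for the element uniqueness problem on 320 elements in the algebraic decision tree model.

In the algebraic decision tree model, element uniqueness on 320 elements is equivalent to determining which cell of an arrangement of C(320,2) = 51040 hyperplanes x_i = x_j contains the input point. Ben-Or's theorem shows this requires Omega(n log n).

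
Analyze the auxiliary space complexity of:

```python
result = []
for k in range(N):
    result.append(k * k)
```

Space complexity: O(n).
Auxiliary storage grows linearly with the input size n in the worst case.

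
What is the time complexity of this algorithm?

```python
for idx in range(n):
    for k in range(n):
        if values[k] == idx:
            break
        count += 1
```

Time complexity: O(n^2).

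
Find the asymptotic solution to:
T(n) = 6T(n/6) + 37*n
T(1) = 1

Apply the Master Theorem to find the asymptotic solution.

a=6, b=6, f(n)=37*n. log_6(6) = 1. Case 2: T(n) = O(n log n).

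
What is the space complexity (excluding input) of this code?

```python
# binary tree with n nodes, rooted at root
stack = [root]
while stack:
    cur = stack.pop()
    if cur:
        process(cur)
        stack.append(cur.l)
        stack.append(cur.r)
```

Space complexity: O(n).
Auxiliary storage grows linearly with the input size n in the worst case.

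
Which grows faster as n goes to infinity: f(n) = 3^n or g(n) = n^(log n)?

f(n) = 3^n grows faster: take logs: log(n^(log n)) = (log n)^2, log(3^n) = n log 3; n dominates (log n)^2.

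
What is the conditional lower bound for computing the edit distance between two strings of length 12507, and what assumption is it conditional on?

Under SETH (the Strong Exponential Time Hypothesis), edit distance on length-12507 strings cannot be computed in O(n^(2-epsilon)) time for any epsilon > 0 (Backurs-Indyk). The reduction is from CNF-SAT via the orthogonal vectors problem.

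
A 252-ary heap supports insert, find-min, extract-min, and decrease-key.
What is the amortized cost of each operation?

The 252-ary heap has height O(log_252 n). Insert sifts up: O(log_252 n). Find-min reads the root: O(1). Extract-min sifts down comparing 252 children per level: O(252 * log_252 n). Decrease-key sifts up: O(log_252 n).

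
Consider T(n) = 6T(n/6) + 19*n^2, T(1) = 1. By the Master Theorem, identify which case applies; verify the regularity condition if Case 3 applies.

a=6, b=6, f(n)=19*n^2.
log_6(6) = 1 < 2.
f(n) = Omega(n^(1+epsilon)) for some epsilon > 0, so Case 3 is the candidate.
Regularity: a*f(n/b) = 6*19*(n/6)^2 = (6/36)*19*n^2 <= c*f(n) with c = 6/36 < 1. Satisfied.
Case 3: T(n) = Theta(n^2).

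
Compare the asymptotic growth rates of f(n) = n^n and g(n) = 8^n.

f(n) = n^n grows faster: n^n / 8^n = (n/8)^n -> infinity once n > 8.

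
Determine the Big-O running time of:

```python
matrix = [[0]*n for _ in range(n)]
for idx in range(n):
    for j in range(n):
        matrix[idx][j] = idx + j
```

Time complexity: O(n^2).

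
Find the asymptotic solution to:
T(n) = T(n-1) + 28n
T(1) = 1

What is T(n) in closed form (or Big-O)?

Unrolling: T(n) = 1 + 28*(2 + 3 + ... + n) = 1 + 28*(n(n+1)/2 - 1) = O(n^2).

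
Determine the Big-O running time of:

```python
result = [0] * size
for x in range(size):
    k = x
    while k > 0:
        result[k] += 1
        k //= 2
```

Time complexity: O(n log n).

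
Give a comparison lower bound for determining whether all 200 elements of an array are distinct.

In the algebraic decision-tree model, the YES region for element distinctness on 200 elements has 200! connected components (one per ordering). Ben-Or's theorem then gives a lower bound of Omega(log(n!)) = Omega(n log n).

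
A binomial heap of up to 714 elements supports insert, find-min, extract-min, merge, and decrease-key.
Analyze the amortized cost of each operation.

A binomial heap with n <= 714 elements has at most floor(log_2 714) + 1 = 10 trees. Using potential Phi = number of trees: Insert adds one tree, but cascading merges reduce count -- amortized O(1). Find-min reads the cached minimum pointer: O(1). Extract-min creates O(log n) new trees: O(log n). Merge combines tree lists: O(log n). Decrease-key sifts the element up its tree of height <= log n: O(log n).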